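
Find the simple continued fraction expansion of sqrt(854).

Write x_i = (sqrt(854) + m_i)/d_i with (m_0, d_0) = (0, 1). a_0 = floor(sqrt(854)) = 29, since 29^2 = 841 <= 854 < 900 = 30^2.
Iterate m_{i+1} = d_i*a_i - m_i, d_{i+1} = (854 - m_{i+1}^2)/d_i, a_{i+1} = floor((a_0 + m_{i+1})/d_{i+1}):
  m_1 = 1*29 - 0 = 29, d_1 = (854 - 29^2)/1 = 13/1 = 13, a_1 = floor((29 + 29)/13) = 4.
  m_2 = 13*4 - 29 = 23, d_2 = (854 - 23^2)/13 = 325/13 = 25, a_2 = floor((29 + 23)/25) = 2.
  m_3 = 25*2 - 23 = 27, d_3 = (854 - 27^2)/25 = 125/25 = 5, a_3 = floor((29 + 27)/5) = 11.
  m_4 = 5*11 - 27 = 28, d_4 = (854 - 28^2)/5 = 70/5 = 14, a_4 = floor((29 + 28)/14) = 4.
  m_5 = 14*4 - 28 = 28, d_5 = (854 - 28^2)/14 = 70/14 = 5, a_5 = floor((29 + 28)/5) = 11.
  m_6 = 5*11 - 28 = 27, d_6 = (854 - 27^2)/5 = 125/5 = 25, a_6 = floor((29 + 27)/25) = 2.
  m_7 = 25*2 - 27 = 23, d_7 = (854 - 23^2)/25 = 325/25 = 13, a_7 = floor((29 + 23)/13) = 4.
  m_8 = 13*4 - 23 = 29, d_8 = (854 - 29^2)/13 = 13/13 = 1, a_8 = floor((29 + 29)/1) = 58.
  m_9 = 1*58 - 29 = 29, d_9 = (854 - 29^2)/1 = 13/1 = 13: (m_9, d_9) = (m_1, d_1) = (29, 13), so from here the quotients repeat a_1, ..., a_8; the period length is 8.
Hence the expansion of sqrt(854) is a_0 = 29 followed by the repeating block 4, 2, 11, 4, 11, 2, 4, 58 (period 8).

[29; (4, 2, 11, 4, 11, 2, 4, 58)]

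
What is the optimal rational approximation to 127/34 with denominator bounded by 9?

Expand x = 127/34 as a continued fraction with the Euclidean algorithm:
  127 = 3*34 + 25, so a_0 = 3.
  34 = 1*25 + 9, so a_1 = 1.
  25 = 2*9 + 7, so a_2 = 2.
  9 = 1*7 + 2, so a_3 = 1.
  7 = 3*2 + 1, so a_4 = 3.
  2 = 2*1 + 0, so a_5 = 2.
so x = [3; 1, 2, 1, 3, 2].
Convergents (p_i = a_i*p_{i-1} + p_{i-2}, q_i = a_i*q_{i-1} + q_{i-2} with p_{-2}=0, p_{-1}=1, q_{-2}=1, q_{-1}=0), until the denominator exceeds 9:
  i=0: a_0=3, p_0 = 3*1 + 0 = 3, q_0 = 3*0 + 1 = 1.
  i=1: a_1=1, p_1 = 1*3 + 1 = 4, q_1 = 1*1 + 0 = 1.
  i=2: a_2=2, p_2 = 2*4 + 3 = 11, q_2 = 2*1 + 1 = 3.
  i=3: a_3=1, p_3 = 1*11 + 4 = 15, q_3 = 1*3 + 1 = 4.
  i=4: a_4=3, p_4 = 3*15 + 11 = 56, q_4 = 3*4 + 3 = 15.
q_4 = 15 > 9, so the last convergent with denominator <= 9 is p_3/q_3 = 15/4.
The closest fraction with denominator <= 9 is either p_3/q_3 or the intermediate fraction (k*p_3 + p_2)/(k*q_3 + q_2) with the largest k >= 1 whose denominator stays <= 9; these approach x as k grows, and every other convergent or intermediate fraction in range is farther away.
Largest k: floor((9 - q_2)/q_3) = floor((9 - 3)/4) = 1.
That gives (1*15 + 11)/(1*4 + 3) = 26/7.
Compare the errors: |x - 15/4| = |127*4 - 15*34|/(34*4) = 2/136, and |x - 26/7| = |127*7 - 26*34|/(34*7) = 5/238.
Cross-multiplying, 2*238 = 476 < 680 = 5*136, so 2/136 is smaller: the convergent 15/4 is closer to x than 26/7.

15/4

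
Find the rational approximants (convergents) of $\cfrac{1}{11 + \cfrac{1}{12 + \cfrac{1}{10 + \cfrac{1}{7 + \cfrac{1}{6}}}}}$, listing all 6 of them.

Using the convergent recurrence p_i = a_i*p_{i-1} + p_{i-2}, q_i = a_i*q_{i-1} + q_{i-2} with p_{-2}=0, p_{-1}=1, q_{-2}=1, q_{-1}=0:
  i=0: a_0=0, p_0 = 0*1 + 0 = 0, q_0 = 0*0 + 1 = 1.
  i=1: a_1=11, p_1 = 11*0 + 1 = 1, q_1 = 11*1 + 0 = 11.
  i=2: a_2=12, p_2 = 12*1 + 0 = 12, q_2 = 12*11 + 1 = 133.
  i=3: a_3=10, p_3 = 10*12 + 1 = 121, q_3 = 10*133 + 11 = 1341.
  i=4: a_4=7, p_4 = 7*121 + 12 = 859, q_4 = 7*1341 + 133 = 9520.
  i=5: a_5=6, p_5 = 6*859 + 121 = 5275, q_5 = 6*9520 + 1341 = 58461.

0/1, 1/11, 12/133, 121/1341, 859/9520, 5275/58461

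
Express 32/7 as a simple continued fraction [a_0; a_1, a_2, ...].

Run the Euclidean algorithm on 32 and 7; the successive quotients are the partial quotients a_0, a_1, ... (each step inverts the fractional part left over by the previous one):
  32 = 4*7 + 4, so a_0 = 4.
  7 = 1*4 + 3, so a_1 = 1.
  4 = 1*3 + 1, so a_2 = 1.
  3 = 3*1 + 0, so a_3 = 3.
The remainder reaches 0 after 4 divisions, so the expansion has 4 partial quotients, read off in order.

[4; 1, 1, 3]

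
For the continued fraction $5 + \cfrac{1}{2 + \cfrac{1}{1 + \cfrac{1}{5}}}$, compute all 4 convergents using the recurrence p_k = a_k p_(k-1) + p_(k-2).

Using the convergent recurrence p_i = a_i*p_{i-1} + p_{i-2}, q_i = a_i*q_{i-1} + q_{i-2} with p_{-2}=0, p_{-1}=1, q_{-2}=1, q_{-1}=0:
  i=0: a_0=5, p_0 = 5*1 + 0 = 5, q_0 = 5*0 + 1 = 1.
  i=1: a_1=2, p_1 = 2*5 + 1 = 11, q_1 = 2*1 + 0 = 2.
  i=2: a_2=1, p_2 = 1*11 + 5 = 16, q_2 = 1*2 + 1 = 3.
  i=3: a_3=5, p_3 = 5*16 + 11 = 91, q_3 = 5*3 + 2 = 17.

5/1, 11/2, 16/3, 91/17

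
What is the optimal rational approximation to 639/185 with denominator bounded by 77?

38/11

Expand x = 639/185 as a continued fraction with the Euclidean algorithm:
  639 = 3*185 + 84, so a_0 = 3.
  185 = 2*84 + 17, so a_1 = 2.
  84 = 4*17 + 16, so a_2 = 4.
  17 = 1*16 + 1, so a_3 = 1.
  16 = 16*1 + 0, so a_4 = 16.
so x = [3; 2, 4, 1, 16].
Convergents (p_i = a_i*p_{i-1} + p_{i-2}, q_i = a_i*q_{i-1} + q_{i-2} with p_{-2}=0, p_{-1}=1, q_{-2}=1, q_{-1}=0), until the denominator exceeds 77:
  i=0: a_0=3, p_0 = 3*1 + 0 = 3, q_0 = 3*0 + 1 = 1.
  i=1: a_1=2, p_1 = 2*3 + 1 = 7, q_1 = 2*1 + 0 = 2.
  i=2: a_2=4, p_2 = 4*7 + 3 = 31, q_2 = 4*2 + 1 = 9.
  i=3: a_3=1, p_3 = 1*31 + 7 = 38, q_3 = 1*9 + 2 = 11.
  i=4: a_4=16, p_4 = 16*38 + 31 = 639, q_4 = 16*11 + 9 = 185.
q_4 = 185 > 77, so the last convergent with denominator <= 77 is p_3/q_3 = 38/11.
The closest fraction with denominator <= 77 is either p_3/q_3 or the intermediate fraction (k*p_3 + p_2)/(k*q_3 + q_2) with the largest k >= 1 whose denominator stays <= 77; these approach x as k grows, and every other convergent or intermediate fraction in range is farther away.
Largest k: floor((77 - q_2)/q_3) = floor((77 - 9)/11) = 6.
That gives (6*38 + 31)/(6*11 + 9) = 259/75.
Compare the errors: |x - 38/11| = |639*11 - 38*185|/(185*11) = 1/2035, and |x - 259/75| = |639*75 - 259*185|/(185*75) = 10/13875.
Cross-multiplying, 1*13875 = 13875 < 20350 = 10*2035, so 1/2035 is smaller: the convergent 38/11 is closer to x than 259/75.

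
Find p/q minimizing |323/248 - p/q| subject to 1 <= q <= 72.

56/43

Expand x = 323/248 as a continued fraction with the Euclidean algorithm:
  323 = 1*248 + 75, so a_0 = 1.
  248 = 3*75 + 23, so a_1 = 3.
  75 = 3*23 + 6, so a_2 = 3.
  23 = 3*6 + 5, so a_3 = 3.
  6 = 1*5 + 1, so a_4 = 1.
  5 = 5*1 + 0, so a_5 = 5.
so x = [1; 3, 3, 3, 1, 5].
Convergents (p_i = a_i*p_{i-1} + p_{i-2}, q_i = a_i*q_{i-1} + q_{i-2} with p_{-2}=0, p_{-1}=1, q_{-2}=1, q_{-1}=0), until the denominator exceeds 72:
  i=0: a_0=1, p_0 = 1*1 + 0 = 1, q_0 = 1*0 + 1 = 1.
  i=1: a_1=3, p_1 = 3*1 + 1 = 4, q_1 = 3*1 + 0 = 3.
  i=2: a_2=3, p_2 = 3*4 + 1 = 13, q_2 = 3*3 + 1 = 10.
  i=3: a_3=3, p_3 = 3*13 + 4 = 43, q_3 = 3*10 + 3 = 33.
  i=4: a_4=1, p_4 = 1*43 + 13 = 56, q_4 = 1*33 + 10 = 43.
  i=5: a_5=5, p_5 = 5*56 + 43 = 323, q_5 = 5*43 + 33 = 248.
q_5 = 248 > 72, so the last convergent with denominator <= 72 is p_4/q_4 = 56/43.
The closest fraction with denominator <= 72 is either p_4/q_4 or the intermediate fraction (k*p_4 + p_3)/(k*q_4 + q_3) with the largest k >= 1 whose denominator stays <= 72; these approach x as k grows, and every other convergent or intermediate fraction in range is farther away.
Largest k: floor((72 - q_3)/q_4) = floor((72 - 33)/43) = 0.
Since k = 0, no intermediate fraction beyond p_4/q_4 has denominator <= 72, so the convergent 56/43 is the closest (its error is |323*43 - 56*248|/(248*43) = 1/10664).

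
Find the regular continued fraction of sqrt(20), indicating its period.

Write x_i = (sqrt(20) + m_i)/d_i with (m_0, d_0) = (0, 1). a_0 = floor(sqrt(20)) = 4, since 4^2 = 16 <= 20 < 25 = 5^2.
Iterate m_{i+1} = d_i*a_i - m_i, d_{i+1} = (20 - m_{i+1}^2)/d_i, a_{i+1} = floor((a_0 + m_{i+1})/d_{i+1}):
  m_1 = 1*4 - 0 = 4, d_1 = (20 - 4^2)/1 = 4/1 = 4, a_1 = floor((4 + 4)/4) = 2.
  m_2 = 4*2 - 4 = 4, d_2 = (20 - 4^2)/4 = 4/4 = 1, a_2 = floor((4 + 4)/1) = 8.
  m_3 = 1*8 - 4 = 4, d_3 = (20 - 4^2)/1 = 4/1 = 4: (m_3, d_3) = (m_1, d_1) = (4, 4), so from here the quotients repeat a_1, a_2; the period length is 2.
Hence the expansion of sqrt(20) is a_0 = 4 followed by the repeating block 2, 8 (period 2).

[4; (2, 8)]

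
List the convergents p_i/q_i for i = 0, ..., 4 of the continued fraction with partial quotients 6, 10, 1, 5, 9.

6/1, 61/10, 67/11, 396/65, 3631/596

Using the convergent recurrence p_i = a_i*p_{i-1} + p_{i-2}, q_i = a_i*q_{i-1} + q_{i-2} with p_{-2}=0, p_{-1}=1, q_{-2}=1, q_{-1}=0:
  i=0: a_0=6, p_0 = 6*1 + 0 = 6, q_0 = 6*0 + 1 = 1.
  i=1: a_1=10, p_1 = 10*6 + 1 = 61, q_1 = 10*1 + 0 = 10.
  i=2: a_2=1, p_2 = 1*61 + 6 = 67, q_2 = 1*10 + 1 = 11.
  i=3: a_3=5, p_3 = 5*67 + 61 = 396, q_3 = 5*11 + 10 = 65.
  i=4: a_4=9, p_4 = 9*396 + 67 = 3631, q_4 = 9*65 + 11 = 596.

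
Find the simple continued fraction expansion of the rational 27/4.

[6; 1, 3]

Run the Euclidean algorithm on 27 and 4; the successive quotients are the partial quotients a_0, a_1, ... (each step inverts the fractional part left over by the previous one):
  27 = 6*4 + 3, so a_0 = 6.
  4 = 1*3 + 1, so a_1 = 1.
  3 = 3*1 + 0, so a_2 = 3.
The remainder reaches 0 after 3 divisions, so the expansion has 3 partial quotients, read off in order.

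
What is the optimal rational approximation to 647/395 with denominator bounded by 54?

77/47

Expand x = 647/395 as a continued fraction with the Euclidean algorithm:
  647 = 1*395 + 252, so a_0 = 1.
  395 = 1*252 + 143, so a_1 = 1.
  252 = 1*143 + 109, so a_2 = 1.
  143 = 1*109 + 34, so a_3 = 1.
  109 = 3*34 + 7, so a_4 = 3.
  34 = 4*7 + 6, so a_5 = 4.
  7 = 1*6 + 1, so a_6 = 1.
  6 = 6*1 + 0, so a_7 = 6.
so x = [1; 1, 1, 1, 3, 4, 1, 6].
Convergents (p_i = a_i*p_{i-1} + p_{i-2}, q_i = a_i*q_{i-1} + q_{i-2} with p_{-2}=0, p_{-1}=1, q_{-2}=1, q_{-1}=0), until the denominator exceeds 54:
  i=0: a_0=1, p_0 = 1*1 + 0 = 1, q_0 = 1*0 + 1 = 1.
  i=1: a_1=1, p_1 = 1*1 + 1 = 2, q_1 = 1*1 + 0 = 1.
  i=2: a_2=1, p_2 = 1*2 + 1 = 3, q_2 = 1*1 + 1 = 2.
  i=3: a_3=1, p_3 = 1*3 + 2 = 5, q_3 = 1*2 + 1 = 3.
  i=4: a_4=3, p_4 = 3*5 + 3 = 18, q_4 = 3*3 + 2 = 11.
  i=5: a_5=4, p_5 = 4*18 + 5 = 77, q_5 = 4*11 + 3 = 47.
  i=6: a_6=1, p_6 = 1*77 + 18 = 95, q_6 = 1*47 + 11 = 58.
q_6 = 58 > 54, so the last convergent with denominator <= 54 is p_5/q_5 = 77/47.
The closest fraction with denominator <= 54 is either p_5/q_5 or the intermediate fraction (k*p_5 + p_4)/(k*q_5 + q_4) with the largest k >= 1 whose denominator stays <= 54; these approach x as k grows, and every other convergent or intermediate fraction in range is farther away.
Largest k: floor((54 - q_4)/q_5) = floor((54 - 11)/47) = 0.
Since k = 0, no intermediate fraction beyond p_5/q_5 has denominator <= 54, so the convergent 77/47 is the closest (its error is |647*47 - 77*395|/(395*47) = 6/18565).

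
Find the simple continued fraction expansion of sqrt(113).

[10; (1, 1, 1, 2, 2, 1, 1, 1, 20)]

Write x_i = (sqrt(113) + m_i)/d_i with (m_0, d_0) = (0, 1). a_0 = floor(sqrt(113)) = 10, since 10^2 = 100 <= 113 < 121 = 11^2.
Iterate m_{i+1} = d_i*a_i - m_i, d_{i+1} = (113 - m_{i+1}^2)/d_i, a_{i+1} = floor((a_0 + m_{i+1})/d_{i+1}):
  m_1 = 1*10 - 0 = 10, d_1 = (113 - 10^2)/1 = 13/1 = 13, a_1 = floor((10 + 10)/13) = 1.
  m_2 = 13*1 - 10 = 3, d_2 = (113 - 3^2)/13 = 104/13 = 8, a_2 = floor((10 + 3)/8) = 1.
  m_3 = 8*1 - 3 = 5, d_3 = (113 - 5^2)/8 = 88/8 = 11, a_3 = floor((10 + 5)/11) = 1.
  m_4 = 11*1 - 5 = 6, d_4 = (113 - 6^2)/11 = 77/11 = 7, a_4 = floor((10 + 6)/7) = 2.
  m_5 = 7*2 - 6 = 8, d_5 = (113 - 8^2)/7 = 49/7 = 7, a_5 = floor((10 + 8)/7) = 2.
  m_6 = 7*2 - 8 = 6, d_6 = (113 - 6^2)/7 = 77/7 = 11, a_6 = floor((10 + 6)/11) = 1.
  m_7 = 11*1 - 6 = 5, d_7 = (113 - 5^2)/11 = 88/11 = 8, a_7 = floor((10 + 5)/8) = 1.
  m_8 = 8*1 - 5 = 3, d_8 = (113 - 3^2)/8 = 104/8 = 13, a_8 = floor((10 + 3)/13) = 1.
  m_9 = 13*1 - 3 = 10, d_9 = (113 - 10^2)/13 = 13/13 = 1, a_9 = floor((10 + 10)/1) = 20.
  m_10 = 1*20 - 10 = 10, d_10 = (113 - 10^2)/1 = 13/1 = 13: (m_10, d_10) = (m_1, d_1) = (10, 13), so from here the quotients repeat a_1, ..., a_9; the period length is 9.
Hence the expansion of sqrt(113) is a_0 = 10 followed by the repeating block 1, 1, 1, 2, 2, 1, 1, 1, 20 (period 9).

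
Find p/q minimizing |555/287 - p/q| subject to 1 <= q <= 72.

Expand x = 555/287 as a continued fraction with the Euclidean algorithm:
  555 = 1*287 + 268, so a_0 = 1.
  287 = 1*268 + 19, so a_1 = 1.
  268 = 14*19 + 2, so a_2 = 14.
  19 = 9*2 + 1, so a_3 = 9.
  2 = 2*1 + 0, so a_4 = 2.
so x = [1; 1, 14, 9, 2].
Convergents (p_i = a_i*p_{i-1} + p_{i-2}, q_i = a_i*q_{i-1} + q_{i-2} with p_{-2}=0, p_{-1}=1, q_{-2}=1, q_{-1}=0), until the denominator exceeds 72:
  i=0: a_0=1, p_0 = 1*1 + 0 = 1, q_0 = 1*0 + 1 = 1.
  i=1: a_1=1, p_1 = 1*1 + 1 = 2, q_1 = 1*1 + 0 = 1.
  i=2: a_2=14, p_2 = 14*2 + 1 = 29, q_2 = 14*1 + 1 = 15.
  i=3: a_3=9, p_3 = 9*29 + 2 = 263, q_3 = 9*15 + 1 = 136.
q_3 = 136 > 72, so the last convergent with denominator <= 72 is p_2/q_2 = 29/15.
The closest fraction with denominator <= 72 is either p_2/q_2 or the intermediate fraction (k*p_2 + p_1)/(k*q_2 + q_1) with the largest k >= 1 whose denominator stays <= 72; these approach x as k grows, and every other convergent or intermediate fraction in range is farther away.
Largest k: floor((72 - q_1)/q_2) = floor((72 - 1)/15) = 4.
That gives (4*29 + 2)/(4*15 + 1) = 118/61.
Compare the errors: |x - 29/15| = |555*15 - 29*287|/(287*15) = 2/4305, and |x - 118/61| = |555*61 - 118*287|/(287*61) = 11/17507.
Cross-multiplying, 2*17507 = 35014 < 47355 = 11*4305, so 2/4305 is smaller: the convergent 29/15 is closer to x than 118/61.

29/15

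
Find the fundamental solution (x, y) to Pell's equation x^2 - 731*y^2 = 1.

(x, y) = (730, 27)

First expand sqrt(731) as a continued fraction. With x_i = (sqrt(731) + m_i)/d_i and (m_0, d_0) = (0, 1): a_0 = floor(sqrt(731)) = 27, since 27^2 = 729 <= 731 < 784 = 28^2.
Iterate m_{i+1} = d_i*a_i - m_i, d_{i+1} = (731 - m_{i+1}^2)/d_i, a_{i+1} = floor((a_0 + m_{i+1})/d_{i+1}):
  m_1 = 1*27 - 0 = 27, d_1 = (731 - 27^2)/1 = 2/1 = 2, a_1 = floor((27 + 27)/2) = 27.
  m_2 = 2*27 - 27 = 27, d_2 = (731 - 27^2)/2 = 2/2 = 1, a_2 = floor((27 + 27)/1) = 54.
  m_3 = 1*54 - 27 = 27, d_3 = (731 - 27^2)/1 = 2/1 = 2: (m_3, d_3) = (m_1, d_1) = (27, 2), so from here the quotients repeat a_1, a_2; the period length is 2.
So sqrt(731) = [27; (27, 54)] with period length k = 2.
k is even, so the fundamental solution of x^2 - 731y^2 = 1 is (p_{k-1}, q_{k-1}) = (p_1, q_1); compute convergents through index 1.
Convergents (p_i = a_i*p_{i-1} + p_{i-2}, q_i = a_i*q_{i-1} + q_{i-2} with p_{-2}=0, p_{-1}=1, q_{-2}=1, q_{-1}=0):
  i=0: a_0=27, p_0 = 27*1 + 0 = 27, q_0 = 27*0 + 1 = 1.
  i=1: a_1=27, p_1 = 27*27 + 1 = 730, q_1 = 27*1 + 0 = 27.
Check: 730^2 - 731*27^2 = 532900 - 532899 = 1, so (x, y) = (730, 27) solves the equation, and by the theorem it is the least positive solution.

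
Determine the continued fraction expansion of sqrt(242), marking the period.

[15; (1, 1, 3, 1, 14, 1, 3, 1, 1, 30)]

Write x_i = (sqrt(242) + m_i)/d_i with (m_0, d_0) = (0, 1). a_0 = floor(sqrt(242)) = 15, since 15^2 = 225 <= 242 < 256 = 16^2.
Iterate m_{i+1} = d_i*a_i - m_i, d_{i+1} = (242 - m_{i+1}^2)/d_i, a_{i+1} = floor((a_0 + m_{i+1})/d_{i+1}):
  m_1 = 1*15 - 0 = 15, d_1 = (242 - 15^2)/1 = 17/1 = 17, a_1 = floor((15 + 15)/17) = 1.
  m_2 = 17*1 - 15 = 2, d_2 = (242 - 2^2)/17 = 238/17 = 14, a_2 = floor((15 + 2)/14) = 1.
  m_3 = 14*1 - 2 = 12, d_3 = (242 - 12^2)/14 = 98/14 = 7, a_3 = floor((15 + 12)/7) = 3.
  m_4 = 7*3 - 12 = 9, d_4 = (242 - 9^2)/7 = 161/7 = 23, a_4 = floor((15 + 9)/23) = 1.
  m_5 = 23*1 - 9 = 14, d_5 = (242 - 14^2)/23 = 46/23 = 2, a_5 = floor((15 + 14)/2) = 14.
  m_6 = 2*14 - 14 = 14, d_6 = (242 - 14^2)/2 = 46/2 = 23, a_6 = floor((15 + 14)/23) = 1.
  m_7 = 23*1 - 14 = 9, d_7 = (242 - 9^2)/23 = 161/23 = 7, a_7 = floor((15 + 9)/7) = 3.
  m_8 = 7*3 - 9 = 12, d_8 = (242 - 12^2)/7 = 98/7 = 14, a_8 = floor((15 + 12)/14) = 1.
  m_9 = 14*1 - 12 = 2, d_9 = (242 - 2^2)/14 = 238/14 = 17, a_9 = floor((15 + 2)/17) = 1.
  m_10 = 17*1 - 2 = 15, d_10 = (242 - 15^2)/17 = 17/17 = 1, a_10 = floor((15 + 15)/1) = 30.
  m_11 = 1*30 - 15 = 15, d_11 = (242 - 15^2)/1 = 17/1 = 17: (m_11, d_11) = (m_1, d_1) = (15, 17), so from here the quotients repeat a_1, ..., a_10; the period length is 10.
Hence the expansion of sqrt(242) is a_0 = 15 followed by the repeating block 1, 1, 3, 1, 14, 1, 3, 1, 1, 30 (period 10).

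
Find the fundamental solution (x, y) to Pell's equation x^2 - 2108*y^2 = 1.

(x, y) = (557567, 12144)

First expand sqrt(2108) as a continued fraction. With x_i = (sqrt(2108) + m_i)/d_i and (m_0, d_0) = (0, 1): a_0 = floor(sqrt(2108)) = 45, since 45^2 = 2025 <= 2108 < 2116 = 46^2.
Iterate m_{i+1} = d_i*a_i - m_i, d_{i+1} = (2108 - m_{i+1}^2)/d_i, a_{i+1} = floor((a_0 + m_{i+1})/d_{i+1}):
  m_1 = 1*45 - 0 = 45, d_1 = (2108 - 45^2)/1 = 83/1 = 83, a_1 = floor((45 + 45)/83) = 1.
  m_2 = 83*1 - 45 = 38, d_2 = (2108 - 38^2)/83 = 664/83 = 8, a_2 = floor((45 + 38)/8) = 10.
  m_3 = 8*10 - 38 = 42, d_3 = (2108 - 42^2)/8 = 344/8 = 43, a_3 = floor((45 + 42)/43) = 2.
  m_4 = 43*2 - 42 = 44, d_4 = (2108 - 44^2)/43 = 172/43 = 4, a_4 = floor((45 + 44)/4) = 22.
  m_5 = 4*22 - 44 = 44, d_5 = (2108 - 44^2)/4 = 172/4 = 43, a_5 = floor((45 + 44)/43) = 2.
  m_6 = 43*2 - 44 = 42, d_6 = (2108 - 42^2)/43 = 344/43 = 8, a_6 = floor((45 + 42)/8) = 10.
  m_7 = 8*10 - 42 = 38, d_7 = (2108 - 38^2)/8 = 664/8 = 83, a_7 = floor((45 + 38)/83) = 1.
  m_8 = 83*1 - 38 = 45, d_8 = (2108 - 45^2)/83 = 83/83 = 1, a_8 = floor((45 + 45)/1) = 90.
  m_9 = 1*90 - 45 = 45, d_9 = (2108 - 45^2)/1 = 83/1 = 83: (m_9, d_9) = (m_1, d_1) = (45, 83), so from here the quotients repeat a_1, ..., a_8; the period length is 8.
So sqrt(2108) = [45; (1, 10, 2, 22, 2, 10, 1, 90)] with period length k = 8.
k is even, so the fundamental solution of x^2 - 2108y^2 = 1 is (p_{k-1}, q_{k-1}) = (p_7, q_7); compute convergents through index 7.
Convergents (p_i = a_i*p_{i-1} + p_{i-2}, q_i = a_i*q_{i-1} + q_{i-2} with p_{-2}=0, p_{-1}=1, q_{-2}=1, q_{-1}=0):
  i=0: a_0=45, p_0 = 45*1 + 0 = 45, q_0 = 45*0 + 1 = 1.
  i=1: a_1=1, p_1 = 1*45 + 1 = 46, q_1 = 1*1 + 0 = 1.
  i=2: a_2=10, p_2 = 10*46 + 45 = 505, q_2 = 10*1 + 1 = 11.
  i=3: a_3=2, p_3 = 2*505 + 46 = 1056, q_3 = 2*11 + 1 = 23.
  i=4: a_4=22, p_4 = 22*1056 + 505 = 23737, q_4 = 22*23 + 11 = 517.
  i=5: a_5=2, p_5 = 2*23737 + 1056 = 48530, q_5 = 2*517 + 23 = 1057.
  i=6: a_6=10, p_6 = 10*48530 + 23737 = 509037, q_6 = 10*1057 + 517 = 11087.
  i=7: a_7=1, p_7 = 1*509037 + 48530 = 557567, q_7 = 1*11087 + 1057 = 12144.
Check: 557567^2 - 2108*12144^2 = 310880959489 - 310880959488 = 1, so (x, y) = (557567, 12144) solves the equation, and by the theorem it is the least positive solution.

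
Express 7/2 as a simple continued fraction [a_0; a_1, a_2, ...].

[3; 2]

Run the Euclidean algorithm on 7 and 2; the successive quotients are the partial quotients a_0, a_1, ... (each step inverts the fractional part left over by the previous one):
  7 = 3*2 + 1, so a_0 = 3.
  2 = 2*1 + 0, so a_1 = 2.
The remainder reaches 0 after 2 divisions, so the expansion has 2 partial quotients, read off in order.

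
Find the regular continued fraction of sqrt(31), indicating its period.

[5; (1, 1, 3, 5, 3, 1, 1, 10)]

Write x_i = (sqrt(31) + m_i)/d_i with (m_0, d_0) = (0, 1). a_0 = floor(sqrt(31)) = 5, since 5^2 = 25 <= 31 < 36 = 6^2.
Iterate m_{i+1} = d_i*a_i - m_i, d_{i+1} = (31 - m_{i+1}^2)/d_i, a_{i+1} = floor((a_0 + m_{i+1})/d_{i+1}):
  m_1 = 1*5 - 0 = 5, d_1 = (31 - 5^2)/1 = 6/1 = 6, a_1 = floor((5 + 5)/6) = 1.
  m_2 = 6*1 - 5 = 1, d_2 = (31 - 1^2)/6 = 30/6 = 5, a_2 = floor((5 + 1)/5) = 1.
  m_3 = 5*1 - 1 = 4, d_3 = (31 - 4^2)/5 = 15/5 = 3, a_3 = floor((5 + 4)/3) = 3.
  m_4 = 3*3 - 4 = 5, d_4 = (31 - 5^2)/3 = 6/3 = 2, a_4 = floor((5 + 5)/2) = 5.
  m_5 = 2*5 - 5 = 5, d_5 = (31 - 5^2)/2 = 6/2 = 3, a_5 = floor((5 + 5)/3) = 3.
  m_6 = 3*3 - 5 = 4, d_6 = (31 - 4^2)/3 = 15/3 = 5, a_6 = floor((5 + 4)/5) = 1.
  m_7 = 5*1 - 4 = 1, d_7 = (31 - 1^2)/5 = 30/5 = 6, a_7 = floor((5 + 1)/6) = 1.
  m_8 = 6*1 - 1 = 5, d_8 = (31 - 5^2)/6 = 6/6 = 1, a_8 = floor((5 + 5)/1) = 10.
  m_9 = 1*10 - 5 = 5, d_9 = (31 - 5^2)/1 = 6/1 = 6: (m_9, d_9) = (m_1, d_1) = (5, 6), so from here the quotients repeat a_1, ..., a_8; the period length is 8.
Hence the expansion of sqrt(31) is a_0 = 5 followed by the repeating block 1, 1, 3, 5, 3, 1, 1, 10 (period 8).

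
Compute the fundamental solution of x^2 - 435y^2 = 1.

(x, y) = (146, 7)

First expand sqrt(435) as a continued fraction. With x_i = (sqrt(435) + m_i)/d_i and (m_0, d_0) = (0, 1): a_0 = floor(sqrt(435)) = 20, since 20^2 = 400 <= 435 < 441 = 21^2.
Iterate m_{i+1} = d_i*a_i - m_i, d_{i+1} = (435 - m_{i+1}^2)/d_i, a_{i+1} = floor((a_0 + m_{i+1})/d_{i+1}):
  m_1 = 1*20 - 0 = 20, d_1 = (435 - 20^2)/1 = 35/1 = 35, a_1 = floor((20 + 20)/35) = 1.
  m_2 = 35*1 - 20 = 15, d_2 = (435 - 15^2)/35 = 210/35 = 6, a_2 = floor((20 + 15)/6) = 5.
  m_3 = 6*5 - 15 = 15, d_3 = (435 - 15^2)/6 = 210/6 = 35, a_3 = floor((20 + 15)/35) = 1.
  m_4 = 35*1 - 15 = 20, d_4 = (435 - 20^2)/35 = 35/35 = 1, a_4 = floor((20 + 20)/1) = 40.
  m_5 = 1*40 - 20 = 20, d_5 = (435 - 20^2)/1 = 35/1 = 35: (m_5, d_5) = (m_1, d_1) = (20, 35), so from here the quotients repeat a_1, ..., a_4; the period length is 4.
So sqrt(435) = [20; (1, 5, 1, 40)] with period length k = 4.
k is even, so the fundamental solution of x^2 - 435y^2 = 1 is (p_{k-1}, q_{k-1}) = (p_3, q_3); compute convergents through index 3.
Convergents (p_i = a_i*p_{i-1} + p_{i-2}, q_i = a_i*q_{i-1} + q_{i-2} with p_{-2}=0, p_{-1}=1, q_{-2}=1, q_{-1}=0):
  i=0: a_0=20, p_0 = 20*1 + 0 = 20, q_0 = 20*0 + 1 = 1.
  i=1: a_1=1, p_1 = 1*20 + 1 = 21, q_1 = 1*1 + 0 = 1.
  i=2: a_2=5, p_2 = 5*21 + 20 = 125, q_2 = 5*1 + 1 = 6.
  i=3: a_3=1, p_3 = 1*125 + 21 = 146, q_3 = 1*6 + 1 = 7.
Check: 146^2 - 435*7^2 = 21316 - 21315 = 1, so (x, y) = (146, 7) solves the equation, and by the theorem it is the least positive solution.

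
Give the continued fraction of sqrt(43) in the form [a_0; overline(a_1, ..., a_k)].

[6; overline(1, 1, 3, 1, 5, 1, 3, 1, 1, 12)]

Write x_i = (sqrt(43) + m_i)/d_i with (m_0, d_0) = (0, 1). a_0 = floor(sqrt(43)) = 6, since 6^2 = 36 <= 43 < 49 = 7^2.
Iterate m_{i+1} = d_i*a_i - m_i, d_{i+1} = (43 - m_{i+1}^2)/d_i, a_{i+1} = floor((a_0 + m_{i+1})/d_{i+1}):
  m_1 = 1*6 - 0 = 6, d_1 = (43 - 6^2)/1 = 7/1 = 7, a_1 = floor((6 + 6)/7) = 1.
  m_2 = 7*1 - 6 = 1, d_2 = (43 - 1^2)/7 = 42/7 = 6, a_2 = floor((6 + 1)/6) = 1.
  m_3 = 6*1 - 1 = 5, d_3 = (43 - 5^2)/6 = 18/6 = 3, a_3 = floor((6 + 5)/3) = 3.
  m_4 = 3*3 - 5 = 4, d_4 = (43 - 4^2)/3 = 27/3 = 9, a_4 = floor((6 + 4)/9) = 1.
  m_5 = 9*1 - 4 = 5, d_5 = (43 - 5^2)/9 = 18/9 = 2, a_5 = floor((6 + 5)/2) = 5.
  m_6 = 2*5 - 5 = 5, d_6 = (43 - 5^2)/2 = 18/2 = 9, a_6 = floor((6 + 5)/9) = 1.
  m_7 = 9*1 - 5 = 4, d_7 = (43 - 4^2)/9 = 27/9 = 3, a_7 = floor((6 + 4)/3) = 3.
  m_8 = 3*3 - 4 = 5, d_8 = (43 - 5^2)/3 = 18/3 = 6, a_8 = floor((6 + 5)/6) = 1.
  m_9 = 6*1 - 5 = 1, d_9 = (43 - 1^2)/6 = 42/6 = 7, a_9 = floor((6 + 1)/7) = 1.
  m_10 = 7*1 - 1 = 6, d_10 = (43 - 6^2)/7 = 7/7 = 1, a_10 = floor((6 + 6)/1) = 12.
  m_11 = 1*12 - 6 = 6, d_11 = (43 - 6^2)/1 = 7/1 = 7: (m_11, d_11) = (m_1, d_1) = (6, 7), so from here the quotients repeat a_1, ..., a_10; the period length is 10.
Hence the expansion of sqrt(43) is a_0 = 6 followed by the repeating block 1, 1, 3, 1, 5, 1, 3, 1, 1, 12 (period 10).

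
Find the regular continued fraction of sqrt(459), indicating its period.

Write x_i = (sqrt(459) + m_i)/d_i with (m_0, d_0) = (0, 1). a_0 = floor(sqrt(459)) = 21, since 21^2 = 441 <= 459 < 484 = 22^2.
Iterate m_{i+1} = d_i*a_i - m_i, d_{i+1} = (459 - m_{i+1}^2)/d_i, a_{i+1} = floor((a_0 + m_{i+1})/d_{i+1}):
  m_1 = 1*21 - 0 = 21, d_1 = (459 - 21^2)/1 = 18/1 = 18, a_1 = floor((21 + 21)/18) = 2.
  m_2 = 18*2 - 21 = 15, d_2 = (459 - 15^2)/18 = 234/18 = 13, a_2 = floor((21 + 15)/13) = 2.
  m_3 = 13*2 - 15 = 11, d_3 = (459 - 11^2)/13 = 338/13 = 26, a_3 = floor((21 + 11)/26) = 1.
  m_4 = 26*1 - 11 = 15, d_4 = (459 - 15^2)/26 = 234/26 = 9, a_4 = floor((21 + 15)/9) = 4.
  m_5 = 9*4 - 15 = 21, d_5 = (459 - 21^2)/9 = 18/9 = 2, a_5 = floor((21 + 21)/2) = 21.
  m_6 = 2*21 - 21 = 21, d_6 = (459 - 21^2)/2 = 18/2 = 9, a_6 = floor((21 + 21)/9) = 4.
  m_7 = 9*4 - 21 = 15, d_7 = (459 - 15^2)/9 = 234/9 = 26, a_7 = floor((21 + 15)/26) = 1.
  m_8 = 26*1 - 15 = 11, d_8 = (459 - 11^2)/26 = 338/26 = 13, a_8 = floor((21 + 11)/13) = 2.
  m_9 = 13*2 - 11 = 15, d_9 = (459 - 15^2)/13 = 234/13 = 18, a_9 = floor((21 + 15)/18) = 2.
  m_10 = 18*2 - 15 = 21, d_10 = (459 - 21^2)/18 = 18/18 = 1, a_10 = floor((21 + 21)/1) = 42.
  m_11 = 1*42 - 21 = 21, d_11 = (459 - 21^2)/1 = 18/1 = 18: (m_11, d_11) = (m_1, d_1) = (21, 18), so from here the quotients repeat a_1, ..., a_10; the period length is 10.
Hence the expansion of sqrt(459) is a_0 = 21 followed by the repeating block 2, 2, 1, 4, 21, 4, 1, 2, 2, 42 (period 10).

[21; (2, 2, 1, 4, 21, 4, 1, 2, 2, 42)]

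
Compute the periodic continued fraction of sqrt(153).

[12; (2, 1, 2, 2, 2, 1, 2, 24)]

Write x_i = (sqrt(153) + m_i)/d_i with (m_0, d_0) = (0, 1). a_0 = floor(sqrt(153)) = 12, since 12^2 = 144 <= 153 < 169 = 13^2.
Iterate m_{i+1} = d_i*a_i - m_i, d_{i+1} = (153 - m_{i+1}^2)/d_i, a_{i+1} = floor((a_0 + m_{i+1})/d_{i+1}):
  m_1 = 1*12 - 0 = 12, d_1 = (153 - 12^2)/1 = 9/1 = 9, a_1 = floor((12 + 12)/9) = 2.
  m_2 = 9*2 - 12 = 6, d_2 = (153 - 6^2)/9 = 117/9 = 13, a_2 = floor((12 + 6)/13) = 1.
  m_3 = 13*1 - 6 = 7, d_3 = (153 - 7^2)/13 = 104/13 = 8, a_3 = floor((12 + 7)/8) = 2.
  m_4 = 8*2 - 7 = 9, d_4 = (153 - 9^2)/8 = 72/8 = 9, a_4 = floor((12 + 9)/9) = 2.
  m_5 = 9*2 - 9 = 9, d_5 = (153 - 9^2)/9 = 72/9 = 8, a_5 = floor((12 + 9)/8) = 2.
  m_6 = 8*2 - 9 = 7, d_6 = (153 - 7^2)/8 = 104/8 = 13, a_6 = floor((12 + 7)/13) = 1.
  m_7 = 13*1 - 7 = 6, d_7 = (153 - 6^2)/13 = 117/13 = 9, a_7 = floor((12 + 6)/9) = 2.
  m_8 = 9*2 - 6 = 12, d_8 = (153 - 12^2)/9 = 9/9 = 1, a_8 = floor((12 + 12)/1) = 24.
  m_9 = 1*24 - 12 = 12, d_9 = (153 - 12^2)/1 = 9/1 = 9: (m_9, d_9) = (m_1, d_1) = (12, 9), so from here the quotients repeat a_1, ..., a_8; the period length is 8.
Hence the expansion of sqrt(153) is a_0 = 12 followed by the repeating block 2, 1, 2, 2, 2, 1, 2, 24 (period 8).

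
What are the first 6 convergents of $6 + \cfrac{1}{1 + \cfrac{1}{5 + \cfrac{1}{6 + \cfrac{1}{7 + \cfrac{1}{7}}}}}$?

6/1, 7/1, 41/6, 253/37, 1812/265, 12937/1892

Using the convergent recurrence p_i = a_i*p_{i-1} + p_{i-2}, q_i = a_i*q_{i-1} + q_{i-2} with p_{-2}=0, p_{-1}=1, q_{-2}=1, q_{-1}=0:
  i=0: a_0=6, p_0 = 6*1 + 0 = 6, q_0 = 6*0 + 1 = 1.
  i=1: a_1=1, p_1 = 1*6 + 1 = 7, q_1 = 1*1 + 0 = 1.
  i=2: a_2=5, p_2 = 5*7 + 6 = 41, q_2 = 5*1 + 1 = 6.
  i=3: a_3=6, p_3 = 6*41 + 7 = 253, q_3 = 6*6 + 1 = 37.
  i=4: a_4=7, p_4 = 7*253 + 41 = 1812, q_4 = 7*37 + 6 = 265.
  i=5: a_5=7, p_5 = 7*1812 + 253 = 12937, q_5 = 7*265 + 37 = 1892.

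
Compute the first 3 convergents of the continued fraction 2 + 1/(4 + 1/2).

Using the convergent recurrence p_i = a_i*p_{i-1} + p_{i-2}, q_i = a_i*q_{i-1} + q_{i-2} with p_{-2}=0, p_{-1}=1, q_{-2}=1, q_{-1}=0:
  i=0: a_0=2, p_0 = 2*1 + 0 = 2, q_0 = 2*0 + 1 = 1.
  i=1: a_1=4, p_1 = 4*2 + 1 = 9, q_1 = 4*1 + 0 = 4.
  i=2: a_2=2, p_2 = 2*9 + 2 = 20, q_2 = 2*4 + 1 = 9.

2/1, 9/4, 20/9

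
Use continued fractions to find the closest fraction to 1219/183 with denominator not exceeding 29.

Expand x = 1219/183 as a continued fraction with the Euclidean algorithm:
  1219 = 6*183 + 121, so a_0 = 6.
  183 = 1*121 + 62, so a_1 = 1.
  121 = 1*62 + 59, so a_2 = 1.
  62 = 1*59 + 3, so a_3 = 1.
  59 = 19*3 + 2, so a_4 = 19.
  3 = 1*2 + 1, so a_5 = 1.
  2 = 2*1 + 0, so a_6 = 2.
so x = [6; 1, 1, 1, 19, 1, 2].
Convergents (p_i = a_i*p_{i-1} + p_{i-2}, q_i = a_i*q_{i-1} + q_{i-2} with p_{-2}=0, p_{-1}=1, q_{-2}=1, q_{-1}=0), until the denominator exceeds 29:
  i=0: a_0=6, p_0 = 6*1 + 0 = 6, q_0 = 6*0 + 1 = 1.
  i=1: a_1=1, p_1 = 1*6 + 1 = 7, q_1 = 1*1 + 0 = 1.
  i=2: a_2=1, p_2 = 1*7 + 6 = 13, q_2 = 1*1 + 1 = 2.
  i=3: a_3=1, p_3 = 1*13 + 7 = 20, q_3 = 1*2 + 1 = 3.
  i=4: a_4=19, p_4 = 19*20 + 13 = 393, q_4 = 19*3 + 2 = 59.
q_4 = 59 > 29, so the last convergent with denominator <= 29 is p_3/q_3 = 20/3.
The closest fraction with denominator <= 29 is either p_3/q_3 or the intermediate fraction (k*p_3 + p_2)/(k*q_3 + q_2) with the largest k >= 1 whose denominator stays <= 29; these approach x as k grows, and every other convergent or intermediate fraction in range is farther away.
Largest k: floor((29 - q_2)/q_3) = floor((29 - 2)/3) = 9.
That gives (9*20 + 13)/(9*3 + 2) = 193/29.
Compare the errors: |x - 20/3| = |1219*3 - 20*183|/(183*3) = 3/549, and |x - 193/29| = |1219*29 - 193*183|/(183*29) = 32/5307.
Cross-multiplying, 3*5307 = 15921 < 17568 = 32*549, so 3/549 is smaller: the convergent 20/3 is closer to x than 193/29.

20/3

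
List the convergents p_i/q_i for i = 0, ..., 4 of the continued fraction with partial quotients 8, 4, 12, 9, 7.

Using the convergent recurrence p_i = a_i*p_{i-1} + p_{i-2}, q_i = a_i*q_{i-1} + q_{i-2} with p_{-2}=0, p_{-1}=1, q_{-2}=1, q_{-1}=0:
  i=0: a_0=8, p_0 = 8*1 + 0 = 8, q_0 = 8*0 + 1 = 1.
  i=1: a_1=4, p_1 = 4*8 + 1 = 33, q_1 = 4*1 + 0 = 4.
  i=2: a_2=12, p_2 = 12*33 + 8 = 404, q_2 = 12*4 + 1 = 49.
  i=3: a_3=9, p_3 = 9*404 + 33 = 3669, q_3 = 9*49 + 4 = 445.
  i=4: a_4=7, p_4 = 7*3669 + 404 = 26087, q_4 = 7*445 + 49 = 3164.

8/1, 33/4, 404/49, 3669/445, 26087/3164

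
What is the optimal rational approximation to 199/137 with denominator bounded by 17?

16/11

Expand x = 199/137 as a continued fraction with the Euclidean algorithm:
  199 = 1*137 + 62, so a_0 = 1.
  137 = 2*62 + 13, so a_1 = 2.
  62 = 4*13 + 10, so a_2 = 4.
  13 = 1*10 + 3, so a_3 = 1.
  10 = 3*3 + 1, so a_4 = 3.
  3 = 3*1 + 0, so a_5 = 3.
so x = [1; 2, 4, 1, 3, 3].
Convergents (p_i = a_i*p_{i-1} + p_{i-2}, q_i = a_i*q_{i-1} + q_{i-2} with p_{-2}=0, p_{-1}=1, q_{-2}=1, q_{-1}=0), until the denominator exceeds 17:
  i=0: a_0=1, p_0 = 1*1 + 0 = 1, q_0 = 1*0 + 1 = 1.
  i=1: a_1=2, p_1 = 2*1 + 1 = 3, q_1 = 2*1 + 0 = 2.
  i=2: a_2=4, p_2 = 4*3 + 1 = 13, q_2 = 4*2 + 1 = 9.
  i=3: a_3=1, p_3 = 1*13 + 3 = 16, q_3 = 1*9 + 2 = 11.
  i=4: a_4=3, p_4 = 3*16 + 13 = 61, q_4 = 3*11 + 9 = 42.
q_4 = 42 > 17, so the last convergent with denominator <= 17 is p_3/q_3 = 16/11.
The closest fraction with denominator <= 17 is either p_3/q_3 or the intermediate fraction (k*p_3 + p_2)/(k*q_3 + q_2) with the largest k >= 1 whose denominator stays <= 17; these approach x as k grows, and every other convergent or intermediate fraction in range is farther away.
Largest k: floor((17 - q_2)/q_3) = floor((17 - 9)/11) = 0.
Since k = 0, no intermediate fraction beyond p_3/q_3 has denominator <= 17, so the convergent 16/11 is the closest (its error is |199*11 - 16*137|/(137*11) = 3/1507).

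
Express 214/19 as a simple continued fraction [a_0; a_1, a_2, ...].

Run the Euclidean algorithm on 214 and 19; the successive quotients are the partial quotients a_0, a_1, ... (each step inverts the fractional part left over by the previous one):
  214 = 11*19 + 5, so a_0 = 11.
  19 = 3*5 + 4, so a_1 = 3.
  5 = 1*4 + 1, so a_2 = 1.
  4 = 4*1 + 0, so a_3 = 4.
The remainder reaches 0 after 4 divisions, so the expansion has 4 partial quotients, read off in order.

[11; 3, 1, 4]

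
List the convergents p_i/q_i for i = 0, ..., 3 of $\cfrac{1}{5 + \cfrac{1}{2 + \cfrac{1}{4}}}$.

Using the convergent recurrence p_i = a_i*p_{i-1} + p_{i-2}, q_i = a_i*q_{i-1} + q_{i-2} with p_{-2}=0, p_{-1}=1, q_{-2}=1, q_{-1}=0:
  i=0: a_0=0, p_0 = 0*1 + 0 = 0, q_0 = 0*0 + 1 = 1.
  i=1: a_1=5, p_1 = 5*0 + 1 = 1, q_1 = 5*1 + 0 = 5.
  i=2: a_2=2, p_2 = 2*1 + 0 = 2, q_2 = 2*5 + 1 = 11.
  i=3: a_3=4, p_3 = 4*2 + 1 = 9, q_3 = 4*11 + 5 = 49.

0/1, 1/5, 2/11, 9/49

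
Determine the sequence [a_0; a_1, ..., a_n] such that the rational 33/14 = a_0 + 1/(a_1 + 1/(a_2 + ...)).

Run the Euclidean algorithm on 33 and 14; the successive quotients are the partial quotients a_0, a_1, ... (each step inverts the fractional part left over by the previous one):
  33 = 2*14 + 5, so a_0 = 2.
  14 = 2*5 + 4, so a_1 = 2.
  5 = 1*4 + 1, so a_2 = 1.
  4 = 4*1 + 0, so a_3 = 4.
The remainder reaches 0 after 4 divisions, so the expansion has 4 partial quotients, read off in order.

[2; 2, 1, 4]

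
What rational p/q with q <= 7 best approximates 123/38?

Expand x = 123/38 as a continued fraction with the Euclidean algorithm:
  123 = 3*38 + 9, so a_0 = 3.
  38 = 4*9 + 2, so a_1 = 4.
  9 = 4*2 + 1, so a_2 = 4.
  2 = 2*1 + 0, so a_3 = 2.
so x = [3; 4, 4, 2].
Convergents (p_i = a_i*p_{i-1} + p_{i-2}, q_i = a_i*q_{i-1} + q_{i-2} with p_{-2}=0, p_{-1}=1, q_{-2}=1, q_{-1}=0), until the denominator exceeds 7:
  i=0: a_0=3, p_0 = 3*1 + 0 = 3, q_0 = 3*0 + 1 = 1.
  i=1: a_1=4, p_1 = 4*3 + 1 = 13, q_1 = 4*1 + 0 = 4.
  i=2: a_2=4, p_2 = 4*13 + 3 = 55, q_2 = 4*4 + 1 = 17.
q_2 = 17 > 7, so the last convergent with denominator <= 7 is p_1/q_1 = 13/4.
The closest fraction with denominator <= 7 is either p_1/q_1 or the intermediate fraction (k*p_1 + p_0)/(k*q_1 + q_0) with the largest k >= 1 whose denominator stays <= 7; these approach x as k grows, and every other convergent or intermediate fraction in range is farther away.
Largest k: floor((7 - q_0)/q_1) = floor((7 - 1)/4) = 1.
That gives (1*13 + 3)/(1*4 + 1) = 16/5.
Compare the errors: |x - 13/4| = |123*4 - 13*38|/(38*4) = 2/152, and |x - 16/5| = |123*5 - 16*38|/(38*5) = 7/190.
Cross-multiplying, 2*190 = 380 < 1064 = 7*152, so 2/152 is smaller: the convergent 13/4 is closer to x than 16/5.

13/4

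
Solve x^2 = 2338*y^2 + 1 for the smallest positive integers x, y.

(x, y) = (675683, 13974)

First expand sqrt(2338) as a continued fraction. With x_i = (sqrt(2338) + m_i)/d_i and (m_0, d_0) = (0, 1): a_0 = floor(sqrt(2338)) = 48, since 48^2 = 2304 <= 2338 < 2401 = 49^2.
Iterate m_{i+1} = d_i*a_i - m_i, d_{i+1} = (2338 - m_{i+1}^2)/d_i, a_{i+1} = floor((a_0 + m_{i+1})/d_{i+1}):
  m_1 = 1*48 - 0 = 48, d_1 = (2338 - 48^2)/1 = 34/1 = 34, a_1 = floor((48 + 48)/34) = 2.
  m_2 = 34*2 - 48 = 20, d_2 = (2338 - 20^2)/34 = 1938/34 = 57, a_2 = floor((48 + 20)/57) = 1.
  m_3 = 57*1 - 20 = 37, d_3 = (2338 - 37^2)/57 = 969/57 = 17, a_3 = floor((48 + 37)/17) = 5.
  m_4 = 17*5 - 37 = 48, d_4 = (2338 - 48^2)/17 = 34/17 = 2, a_4 = floor((48 + 48)/2) = 48.
  m_5 = 2*48 - 48 = 48, d_5 = (2338 - 48^2)/2 = 34/2 = 17, a_5 = floor((48 + 48)/17) = 5.
  m_6 = 17*5 - 48 = 37, d_6 = (2338 - 37^2)/17 = 969/17 = 57, a_6 = floor((48 + 37)/57) = 1.
  m_7 = 57*1 - 37 = 20, d_7 = (2338 - 20^2)/57 = 1938/57 = 34, a_7 = floor((48 + 20)/34) = 2.
  m_8 = 34*2 - 20 = 48, d_8 = (2338 - 48^2)/34 = 34/34 = 1, a_8 = floor((48 + 48)/1) = 96.
  m_9 = 1*96 - 48 = 48, d_9 = (2338 - 48^2)/1 = 34/1 = 34: (m_9, d_9) = (m_1, d_1) = (48, 34), so from here the quotients repeat a_1, ..., a_8; the period length is 8.
So sqrt(2338) = [48; (2, 1, 5, 48, 5, 1, 2, 96)] with period length k = 8.
k is even, so the fundamental solution of x^2 - 2338y^2 = 1 is (p_{k-1}, q_{k-1}) = (p_7, q_7); compute convergents through index 7.
Convergents (p_i = a_i*p_{i-1} + p_{i-2}, q_i = a_i*q_{i-1} + q_{i-2} with p_{-2}=0, p_{-1}=1, q_{-2}=1, q_{-1}=0):
  i=0: a_0=48, p_0 = 48*1 + 0 = 48, q_0 = 48*0 + 1 = 1.
  i=1: a_1=2, p_1 = 2*48 + 1 = 97, q_1 = 2*1 + 0 = 2.
  i=2: a_2=1, p_2 = 1*97 + 48 = 145, q_2 = 1*2 + 1 = 3.
  i=3: a_3=5, p_3 = 5*145 + 97 = 822, q_3 = 5*3 + 2 = 17.
  i=4: a_4=48, p_4 = 48*822 + 145 = 39601, q_4 = 48*17 + 3 = 819.
  i=5: a_5=5, p_5 = 5*39601 + 822 = 198827, q_5 = 5*819 + 17 = 4112.
  i=6: a_6=1, p_6 = 1*198827 + 39601 = 238428, q_6 = 1*4112 + 819 = 4931.
  i=7: a_7=2, p_7 = 2*238428 + 198827 = 675683, q_7 = 2*4931 + 4112 = 13974.
Check: 675683^2 - 2338*13974^2 = 456547516489 - 456547516488 = 1, so (x, y) = (675683, 13974) solves the equation, and by the theorem it is the least positive solution.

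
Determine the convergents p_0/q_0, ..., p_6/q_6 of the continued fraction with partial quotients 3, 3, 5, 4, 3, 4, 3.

3/1, 10/3, 53/16, 222/67, 719/217, 3098/935, 10013/3022

Using the convergent recurrence p_i = a_i*p_{i-1} + p_{i-2}, q_i = a_i*q_{i-1} + q_{i-2} with p_{-2}=0, p_{-1}=1, q_{-2}=1, q_{-1}=0:
  i=0: a_0=3, p_0 = 3*1 + 0 = 3, q_0 = 3*0 + 1 = 1.
  i=1: a_1=3, p_1 = 3*3 + 1 = 10, q_1 = 3*1 + 0 = 3.
  i=2: a_2=5, p_2 = 5*10 + 3 = 53, q_2 = 5*3 + 1 = 16.
  i=3: a_3=4, p_3 = 4*53 + 10 = 222, q_3 = 4*16 + 3 = 67.
  i=4: a_4=3, p_4 = 3*222 + 53 = 719, q_4 = 3*67 + 16 = 217.
  i=5: a_5=4, p_5 = 4*719 + 222 = 3098, q_5 = 4*217 + 67 = 935.
  i=6: a_6=3, p_6 = 3*3098 + 719 = 10013, q_6 = 3*935 + 217 = 3022.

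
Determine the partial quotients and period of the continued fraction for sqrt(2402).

Write x_i = (sqrt(2402) + m_i)/d_i with (m_0, d_0) = (0, 1). a_0 = floor(sqrt(2402)) = 49, since 49^2 = 2401 <= 2402 < 2500 = 50^2.
Iterate m_{i+1} = d_i*a_i - m_i, d_{i+1} = (2402 - m_{i+1}^2)/d_i, a_{i+1} = floor((a_0 + m_{i+1})/d_{i+1}):
  m_1 = 1*49 - 0 = 49, d_1 = (2402 - 49^2)/1 = 1/1 = 1, a_1 = floor((49 + 49)/1) = 98.
  m_2 = 1*98 - 49 = 49, d_2 = (2402 - 49^2)/1 = 1/1 = 1: (m_2, d_2) = (m_1, d_1) = (49, 1), so from here the quotient a_1 repeats; the period length is 1.
Hence the expansion of sqrt(2402) is a_0 = 49 followed by the repeating block 98 (period 1).

[49; (98)]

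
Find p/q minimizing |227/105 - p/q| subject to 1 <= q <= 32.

Expand x = 227/105 as a continued fraction with the Euclidean algorithm:
  227 = 2*105 + 17, so a_0 = 2.
  105 = 6*17 + 3, so a_1 = 6.
  17 = 5*3 + 2, so a_2 = 5.
  3 = 1*2 + 1, so a_3 = 1.
  2 = 2*1 + 0, so a_4 = 2.
so x = [2; 6, 5, 1, 2].
Convergents (p_i = a_i*p_{i-1} + p_{i-2}, q_i = a_i*q_{i-1} + q_{i-2} with p_{-2}=0, p_{-1}=1, q_{-2}=1, q_{-1}=0), until the denominator exceeds 32:
  i=0: a_0=2, p_0 = 2*1 + 0 = 2, q_0 = 2*0 + 1 = 1.
  i=1: a_1=6, p_1 = 6*2 + 1 = 13, q_1 = 6*1 + 0 = 6.
  i=2: a_2=5, p_2 = 5*13 + 2 = 67, q_2 = 5*6 + 1 = 31.
  i=3: a_3=1, p_3 = 1*67 + 13 = 80, q_3 = 1*31 + 6 = 37.
q_3 = 37 > 32, so the last convergent with denominator <= 32 is p_2/q_2 = 67/31.
The closest fraction with denominator <= 32 is either p_2/q_2 or the intermediate fraction (k*p_2 + p_1)/(k*q_2 + q_1) with the largest k >= 1 whose denominator stays <= 32; these approach x as k grows, and every other convergent or intermediate fraction in range is farther away.
Largest k: floor((32 - q_1)/q_2) = floor((32 - 6)/31) = 0.
Since k = 0, no intermediate fraction beyond p_2/q_2 has denominator <= 32, so the convergent 67/31 is the closest (its error is |227*31 - 67*105|/(105*31) = 2/3255).

67/31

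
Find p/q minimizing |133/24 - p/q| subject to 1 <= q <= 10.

Expand x = 133/24 as a continued fraction with the Euclidean algorithm:
  133 = 5*24 + 13, so a_0 = 5.
  24 = 1*13 + 11, so a_1 = 1.
  13 = 1*11 + 2, so a_2 = 1.
  11 = 5*2 + 1, so a_3 = 5.
  2 = 2*1 + 0, so a_4 = 2.
so x = [5; 1, 1, 5, 2].
Convergents (p_i = a_i*p_{i-1} + p_{i-2}, q_i = a_i*q_{i-1} + q_{i-2} with p_{-2}=0, p_{-1}=1, q_{-2}=1, q_{-1}=0), until the denominator exceeds 10:
  i=0: a_0=5, p_0 = 5*1 + 0 = 5, q_0 = 5*0 + 1 = 1.
  i=1: a_1=1, p_1 = 1*5 + 1 = 6, q_1 = 1*1 + 0 = 1.
  i=2: a_2=1, p_2 = 1*6 + 5 = 11, q_2 = 1*1 + 1 = 2.
  i=3: a_3=5, p_3 = 5*11 + 6 = 61, q_3 = 5*2 + 1 = 11.
q_3 = 11 > 10, so the last convergent with denominator <= 10 is p_2/q_2 = 11/2.
The closest fraction with denominator <= 10 is either p_2/q_2 or the intermediate fraction (k*p_2 + p_1)/(k*q_2 + q_1) with the largest k >= 1 whose denominator stays <= 10; these approach x as k grows, and every other convergent or intermediate fraction in range is farther away.
Largest k: floor((10 - q_1)/q_2) = floor((10 - 1)/2) = 4.
That gives (4*11 + 6)/(4*2 + 1) = 50/9.
Compare the errors: |x - 11/2| = |133*2 - 11*24|/(24*2) = 2/48, and |x - 50/9| = |133*9 - 50*24|/(24*9) = 3/216.
Cross-multiplying, 3*48 = 144 < 432 = 2*216, so 3/216 is smaller: the intermediate fraction 50/9 is closer to x than 11/2.

50/9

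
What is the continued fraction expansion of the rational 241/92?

[2; 1, 1, 1, 1, 1, 2, 4]

Run the Euclidean algorithm on 241 and 92; the successive quotients are the partial quotients a_0, a_1, ... (each step inverts the fractional part left over by the previous one):
  241 = 2*92 + 57, so a_0 = 2.
  92 = 1*57 + 35, so a_1 = 1.
  57 = 1*35 + 22, so a_2 = 1.
  35 = 1*22 + 13, so a_3 = 1.
  22 = 1*13 + 9, so a_4 = 1.
  13 = 1*9 + 4, so a_5 = 1.
  9 = 2*4 + 1, so a_6 = 2.
  4 = 4*1 + 0, so a_7 = 4.
The remainder reaches 0 after 8 divisions, so the expansion has 8 partial quotients, read off in order.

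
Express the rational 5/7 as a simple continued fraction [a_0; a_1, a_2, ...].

[0; 1, 2, 2]

Run the Euclidean algorithm on 5 and 7; the successive quotients are the partial quotients a_0, a_1, ... (each step inverts the fractional part left over by the previous one):
  5 = 0*7 + 5, so a_0 = 0.
  7 = 1*5 + 2, so a_1 = 1.
  5 = 2*2 + 1, so a_2 = 2.
  2 = 2*1 + 0, so a_3 = 2.
The remainder reaches 0 after 4 divisions, so the expansion has 4 partial quotients, read off in order.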